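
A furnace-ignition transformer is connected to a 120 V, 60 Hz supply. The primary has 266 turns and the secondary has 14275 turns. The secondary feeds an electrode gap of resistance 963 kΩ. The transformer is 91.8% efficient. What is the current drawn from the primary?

V_s = 120 × 14275/266 = 6439.8 V.
I_s = V_s/R = 6439.8/963000 = 0.0066873 A.
P_out = V_s I_s = 6439.8 × 0.0066873 = 43.065 W.
P_in = P_out/η = 43.065/0.918 = 46.912 W.
I_p = P_in/V_p = 46.912/120 = 0.391 A.

I_p ≈ 0.391 A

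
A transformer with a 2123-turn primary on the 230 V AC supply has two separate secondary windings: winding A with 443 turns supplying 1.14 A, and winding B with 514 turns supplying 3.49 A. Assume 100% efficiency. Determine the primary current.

V_A = 230 × 443/2123 = 47.993 V; V_B = 230 × 514/2123 = 55.685 V.
P_out = V_A I_A + V_B I_B = 47.993×1.14 + 55.685×3.49 = 54.712 + 194.34 = 249.05 W.
Ideal ⇒ P_in = P_out, so I_p = P_out/V_p = 249.05/230 = 1.08 A.

I_p ≈ 1.08 A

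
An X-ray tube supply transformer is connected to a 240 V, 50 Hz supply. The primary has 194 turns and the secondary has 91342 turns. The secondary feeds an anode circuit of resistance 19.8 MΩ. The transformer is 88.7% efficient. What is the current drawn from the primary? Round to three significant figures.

I_p ≈ 3.03 A

V_s = 240 × 91342/194 = 113000 V.
I_s = V_s/R = 113000/(1.98×10^7) = 0.0057071 A.
P_out = V_s I_s = 113000 × 0.0057071 = 644.90 W.
P_in = P_out/η = 644.90/0.887 = 727.06 W.
I_p = P_in/V_p = 727.06/240 = 3.03 A.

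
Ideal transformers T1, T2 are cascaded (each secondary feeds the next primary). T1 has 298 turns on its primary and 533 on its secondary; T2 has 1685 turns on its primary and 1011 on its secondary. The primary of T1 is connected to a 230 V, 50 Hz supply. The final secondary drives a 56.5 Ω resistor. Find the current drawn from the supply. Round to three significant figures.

Secondary of T1: V = 230.00 × 533/298 = 411.38 V.
Secondary of T2: V = 411.38 × 1011/1685 = 246.83 V.
I_load = 246.83/56.5 = 4.3686 A, so P_out = 246.83 × 4.3686 = 1078.3 W.
All ideal ⇒ P_in = P_out, so I_supply = 1078.3/230 = 4.69 A.

I_supply ≈ 4.69 A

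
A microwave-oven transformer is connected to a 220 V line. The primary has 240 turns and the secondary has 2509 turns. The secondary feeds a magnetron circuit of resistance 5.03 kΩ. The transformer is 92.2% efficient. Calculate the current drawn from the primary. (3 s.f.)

I_p ≈ 5.18 A

V_s = 220 × 2509/240 = 2299.9 V.
I_s = V_s/R = 2299.9/5030 = 0.45724 A.
P_out = V_s I_s = 2299.9 × 0.45724 = 1051.6 W.
P_in = P_out/η = 1051.6/0.922 = 1140.6 W.
I_p = P_in/V_p = 1140.6/220 = 5.18 A.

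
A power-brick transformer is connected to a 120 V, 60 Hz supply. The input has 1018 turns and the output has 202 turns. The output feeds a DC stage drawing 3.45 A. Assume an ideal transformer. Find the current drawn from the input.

I_in ≈ 0.685 A

For an ideal transformer I_in N_in = I_out N_out, so I_in = 3.45 × 202/1018 = 0.685 A.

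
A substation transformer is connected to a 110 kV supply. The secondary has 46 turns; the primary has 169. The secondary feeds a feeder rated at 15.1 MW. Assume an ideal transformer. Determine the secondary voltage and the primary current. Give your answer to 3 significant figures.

V_s = V_p × N_s/N_p = 110000 × 46/169 = 29941 V.
I_s = P/V_s = 1.51×10^7/29941 = 504.33 A.
I_p = I_s × N_s/N_p = 504.33 × 46/169 = 137 A.

V_s ≈ 29900 V, I_p ≈ 137 A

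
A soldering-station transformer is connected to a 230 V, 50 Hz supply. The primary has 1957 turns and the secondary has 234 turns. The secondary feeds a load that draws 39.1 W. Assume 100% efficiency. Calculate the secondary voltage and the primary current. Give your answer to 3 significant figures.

V_s = V_p × N_s/N_p = 230 × 234/1957 = 27.501 V.
I_s = P/V_s = 39.1/27.501 = 1.4218 A.
I_p = I_s × N_s/N_p = 1.4218 × 234/1957 = 0.170 A.

V_s ≈ 27.5 V, I_p ≈ 0.170 A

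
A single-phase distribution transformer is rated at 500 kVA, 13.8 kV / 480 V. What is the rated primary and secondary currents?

I_p = S/V_p = 500000/13800 = 36.2 A.
I_s = S/V_s = 500000/480 = 1040 A.

I_p ≈ 36.2 A, I_s ≈ 1040 A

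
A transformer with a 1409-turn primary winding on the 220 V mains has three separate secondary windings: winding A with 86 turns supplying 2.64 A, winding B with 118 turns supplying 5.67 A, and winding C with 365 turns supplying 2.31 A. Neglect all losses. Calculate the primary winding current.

V_A = 220 × 86/1409 = 13.428 V; V_B = 220 × 118/1409 = 18.424 V; V_C = 220 × 365/1409 = 56.991 V.
P_out = V_A I_A + V_B I_B + V_C I_C = 13.428×2.64 + 18.424×5.67 + 56.991×2.31 = 35.450 + 104.47 + 131.65 = 271.56 W.
Ideal ⇒ P_in = P_out, so I_p = P_out/V_p = 271.56/220 = 1.23 A.

I_p ≈ 1.23 A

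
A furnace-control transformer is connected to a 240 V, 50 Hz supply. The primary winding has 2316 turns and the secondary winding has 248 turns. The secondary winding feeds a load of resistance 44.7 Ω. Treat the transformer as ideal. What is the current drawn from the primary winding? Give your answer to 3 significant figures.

I_p ≈ 0.0616 A

V_s = V_p × N_s/N_p = 240 × 248/2316 = 25.699 V.
I_s = V_s/R = 25.699/44.7 = 0.57493 A.
For an ideal transformer I_p N_p = I_s N_s, so I_p = 0.57493 × 248/2316 = 0.0616 A.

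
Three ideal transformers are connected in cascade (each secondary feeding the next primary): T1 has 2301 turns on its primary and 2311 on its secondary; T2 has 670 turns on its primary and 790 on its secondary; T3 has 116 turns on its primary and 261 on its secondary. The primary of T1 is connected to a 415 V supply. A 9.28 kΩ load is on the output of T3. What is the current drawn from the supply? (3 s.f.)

I_supply ≈ 0.317 A

After T1: V = 415.00 × 2311/2301 = 416.80 V.
After T2: V = 416.80 × 790/670 = 491.45 V.
After T3: V = 491.45 × 261/116 = 1105.8 V.
I_load = 1105.8/9280 = 0.11916 A, so P_out = 1105.8 × 0.11916 = 131.76 W.
All ideal ⇒ P_in = P_out, so I_supply = 131.76/415 = 0.317 A.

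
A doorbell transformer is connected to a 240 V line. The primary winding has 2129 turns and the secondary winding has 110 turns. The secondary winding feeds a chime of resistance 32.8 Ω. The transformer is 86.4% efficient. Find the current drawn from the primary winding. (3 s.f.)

I_p ≈ 0.0226 A

V_s = 240 × 110/2129 = 12.400 V.
I_s = V_s/R = 12.400/32.8 = 0.37805 A.
P_out = V_s I_s = 12.400 × 0.37805 = 4.6879 W.
P_in = P_out/η = 4.6879/0.864 = 5.4259 W.
I_p = P_in/V_p = 5.4259/240 = 0.0226 A.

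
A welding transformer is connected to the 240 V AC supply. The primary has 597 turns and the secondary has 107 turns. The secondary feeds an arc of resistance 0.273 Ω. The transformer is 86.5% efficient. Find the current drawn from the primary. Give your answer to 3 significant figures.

V_s = 240 × 107/597 = 43.015 V.
I_s = V_s/R = 43.015/0.273 = 157.56 A.
P_out = V_s I_s = 43.015 × 157.56 = 6777.6 W.
P_in = P_out/η = 6777.6/0.865 = 7835.4 W.
I_p = P_in/V_p = 7835.4/240 = 32.6 A.

I_p ≈ 32.6 A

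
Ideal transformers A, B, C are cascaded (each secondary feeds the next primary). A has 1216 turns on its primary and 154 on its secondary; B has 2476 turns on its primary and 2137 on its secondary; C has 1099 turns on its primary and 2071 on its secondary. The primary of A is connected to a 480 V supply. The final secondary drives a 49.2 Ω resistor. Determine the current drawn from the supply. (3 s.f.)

I_supply ≈ 0.414 A

After A: V = 480.00 × 154/1216 = 60.789 V.
After B: V = 60.789 × 2137/2476 = 52.467 V.
After C: V = 52.467 × 2071/1099 = 98.870 V.
I_load = 98.870/49.2 = 2.0096 A, so P_out = 98.870 × 2.0096 = 198.68 W.
All ideal ⇒ P_in = P_out, so I_supply = 198.68/480 = 0.414 A.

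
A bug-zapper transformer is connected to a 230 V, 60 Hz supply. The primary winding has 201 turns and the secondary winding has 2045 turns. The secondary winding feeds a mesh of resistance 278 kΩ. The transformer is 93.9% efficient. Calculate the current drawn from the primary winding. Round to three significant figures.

I_p ≈ 0.0912 A

V_s = 230 × 2045/201 = 2340.0 V.
I_s = V_s/R = 2340.0/278000 = 0.0084174 A.
P_out = V_s I_s = 2340.0 × 0.0084174 = 19.697 W.
P_in = P_out/η = 19.697/0.939 = 20.977 W.
I_p = P_in/V_p = 20.977/230 = 0.0912 A.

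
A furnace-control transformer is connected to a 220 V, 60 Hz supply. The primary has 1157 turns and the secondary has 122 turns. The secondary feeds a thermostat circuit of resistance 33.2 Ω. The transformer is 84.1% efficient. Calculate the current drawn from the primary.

I_p ≈ 0.0876 A

V_s = 220 × 122/1157 = 23.198 V.
I_s = V_s/R = 23.198/33.2 = 0.69873 A.
P_out = V_s I_s = 23.198 × 0.69873 = 16.209 W.
P_in = P_out/η = 16.209/0.841 = 19.274 W.
I_p = P_in/V_p = 19.274/220 = 0.0876 A.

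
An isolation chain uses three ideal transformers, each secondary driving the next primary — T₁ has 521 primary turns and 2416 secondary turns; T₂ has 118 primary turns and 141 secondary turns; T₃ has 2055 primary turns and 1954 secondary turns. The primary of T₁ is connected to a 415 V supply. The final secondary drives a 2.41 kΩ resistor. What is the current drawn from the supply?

I_supply ≈ 4.78 A

Secondary of T₁: V = 415.00 × 2416/521 = 1924.5 V.
Secondary of T₂: V = 1924.5 × 141/118 = 2299.6 V.
Secondary of T₃: V = 2299.6 × 1954/2055 = 2186.5 V.
I_load = 2186.5/2410 = 0.90728 A, so P_out = 2186.5 × 0.90728 = 1983.8 W.
All ideal ⇒ P_in = P_out, so I_supply = 1983.8/415 = 4.78 A.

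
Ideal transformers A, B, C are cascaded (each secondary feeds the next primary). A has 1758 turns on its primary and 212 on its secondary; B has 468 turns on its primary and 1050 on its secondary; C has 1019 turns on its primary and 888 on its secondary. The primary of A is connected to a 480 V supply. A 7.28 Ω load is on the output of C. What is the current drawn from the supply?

I_supply ≈ 3.67 A

After A: V = 480.00 × 212/1758 = 57.884 V.
After B: V = 57.884 × 1050/468 = 129.87 V.
After C: V = 129.87 × 888/1019 = 113.17 V.
I_load = 113.17/7.28 = 15.546 A, so P_out = 113.17 × 15.546 = 1759.3 W.
All ideal ⇒ P_in = P_out, so I_supply = 1759.3/480 = 3.67 A.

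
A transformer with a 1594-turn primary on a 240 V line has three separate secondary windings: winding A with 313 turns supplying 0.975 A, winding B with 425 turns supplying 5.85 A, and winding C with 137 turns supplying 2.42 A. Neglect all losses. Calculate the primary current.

V_A = 240 × 313/1594 = 47.127 V; V_B = 240 × 425/1594 = 63.990 V; V_C = 240 × 137/1594 = 20.627 V.
P_out = V_A I_A + V_B I_B + V_C I_C = 47.127×0.975 + 63.990×5.85 + 20.627×2.42 = 45.949 + 374.34 + 49.918 = 470.21 W.
Ideal ⇒ P_in = P_out, so I_p = P_out/V_p = 470.21/240 = 1.96 A.

I_p ≈ 1.96 A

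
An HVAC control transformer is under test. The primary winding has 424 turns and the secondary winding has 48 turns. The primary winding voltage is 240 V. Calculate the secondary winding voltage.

V_s ≈ 27.2 V

V_s/V_p = N_s/N_p, so V_s = 240 × 48/424 = 27.2 V.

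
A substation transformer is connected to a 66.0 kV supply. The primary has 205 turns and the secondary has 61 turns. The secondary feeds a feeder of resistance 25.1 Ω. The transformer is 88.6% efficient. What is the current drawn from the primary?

I_p ≈ 263 A

V_s = 66000 × 61/205 = 19639 V.
I_s = V_s/R = 19639/25.1 = 782.43 A.
P_out = V_s I_s = 19639 × 782.43 = 1.5366×10^7 W.
P_in = P_out/η = 1.5366×10^7/0.886 = 1.7343×10^7 W.
I_p = P_in/V_p = 1.7343×10^7/66000 = 263 A.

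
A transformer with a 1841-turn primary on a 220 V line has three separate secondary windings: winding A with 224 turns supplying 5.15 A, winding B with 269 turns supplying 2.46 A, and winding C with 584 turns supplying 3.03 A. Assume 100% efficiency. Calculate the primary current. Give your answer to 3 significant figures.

V_A = 220 × 224/1841 = 26.768 V; V_B = 220 × 269/1841 = 32.146 V; V_C = 220 × 584/1841 = 69.788 V.
P_out = V_A I_A + V_B I_B + V_C I_C = 26.768×5.15 + 32.146×2.46 + 69.788×3.03 = 137.86 + 79.078 + 211.46 = 428.39 W.
Ideal ⇒ P_in = P_out, so I_p = P_out/V_p = 428.39/220 = 1.95 A.

I_p ≈ 1.95 A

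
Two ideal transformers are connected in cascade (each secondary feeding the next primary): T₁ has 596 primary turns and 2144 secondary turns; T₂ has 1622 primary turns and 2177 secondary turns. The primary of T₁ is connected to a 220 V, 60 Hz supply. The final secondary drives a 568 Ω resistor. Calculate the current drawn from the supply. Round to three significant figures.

I_supply ≈ 9.03 A

After T₁: V = 220.00 × 2144/596 = 791.41 V.
After T₂: V = 791.41 × 2177/1622 = 1062.2 V.
I_load = 1062.2/568 = 1.8701 A, so P_out = 1062.2 × 1.8701 = 1986.4 W.
All ideal ⇒ P_in = P_out, so I_supply = 1986.4/220 = 9.03 A.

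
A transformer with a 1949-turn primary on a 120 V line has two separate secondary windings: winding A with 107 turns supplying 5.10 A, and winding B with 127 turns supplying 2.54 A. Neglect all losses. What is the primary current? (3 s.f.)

I_p ≈ 0.446 A

V_A = 120 × 107/1949 = 6.5880 V; V_B = 120 × 127/1949 = 7.8194 V.
P_out = V_A I_A + V_B I_B = 6.5880×5.10 + 7.8194×2.54 = 33.599 + 19.861 = 53.460 W.
Ideal ⇒ P_in = P_out, so I_p = P_out/V_p = 53.460/120 = 0.446 A.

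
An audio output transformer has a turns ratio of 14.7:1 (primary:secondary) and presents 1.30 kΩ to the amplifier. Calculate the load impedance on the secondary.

Z_s = Z_p/(N_p/N_s)² = 1300/14.7² = 6.02 Ω.

Z_s ≈ 6.02 Ω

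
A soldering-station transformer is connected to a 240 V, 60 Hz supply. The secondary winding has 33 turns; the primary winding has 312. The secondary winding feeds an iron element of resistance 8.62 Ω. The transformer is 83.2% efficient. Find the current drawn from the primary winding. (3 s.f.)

I_p ≈ 0.374 A

V_s = 240 × 33/312 = 25.385 V.
I_s = V_s/R = 25.385/8.62 = 2.9449 A.
P_out = V_s I_s = 25.385 × 2.9449 = 74.754 W.
P_in = P_out/η = 74.754/0.832 = 89.848 W.
I_p = P_in/V_p = 89.848/240 = 0.374 A.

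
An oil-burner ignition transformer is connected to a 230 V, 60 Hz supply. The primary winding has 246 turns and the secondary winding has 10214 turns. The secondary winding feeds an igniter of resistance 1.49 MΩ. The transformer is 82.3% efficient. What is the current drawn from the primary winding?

V_s = 230 × 10214/246 = 9549.7 V.
I_s = V_s/R = 9549.7/(1.49×10^6) = 0.0064092 A.
P_out = V_s I_s = 9549.7 × 0.0064092 = 61.206 W.
P_in = P_out/η = 61.206/0.823 = 74.369 W.
I_p = P_in/V_p = 74.369/230 = 0.323 A.

I_p ≈ 0.323 A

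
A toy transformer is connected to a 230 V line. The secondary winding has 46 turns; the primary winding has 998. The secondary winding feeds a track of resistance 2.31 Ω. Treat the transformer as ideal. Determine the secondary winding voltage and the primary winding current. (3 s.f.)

V_s = V_p × N_s/N_p = 230 × 46/998 = 10.601 V.
I_s = V_s/R = 10.601/2.31 = 4.5893 A.
I_p = I_s × N_s/N_p = 4.5893 × 46/998 = 0.212 A.

V_s ≈ 10.6 V, I_p ≈ 0.212 A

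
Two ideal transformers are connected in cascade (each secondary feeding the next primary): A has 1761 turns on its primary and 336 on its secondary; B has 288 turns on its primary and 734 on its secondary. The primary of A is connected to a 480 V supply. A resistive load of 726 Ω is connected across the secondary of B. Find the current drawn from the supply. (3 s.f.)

Secondary of A: V = 480.00 × 336/1761 = 91.584 V.
Secondary of B: V = 91.584 × 734/288 = 233.41 V.
I_load = 233.41/726 = 0.32151 A, so P_out = 233.41 × 0.32151 = 75.043 W.
All ideal ⇒ P_in = P_out, so I_supply = 75.043/480 = 0.156 A.

I_supply ≈ 0.156 A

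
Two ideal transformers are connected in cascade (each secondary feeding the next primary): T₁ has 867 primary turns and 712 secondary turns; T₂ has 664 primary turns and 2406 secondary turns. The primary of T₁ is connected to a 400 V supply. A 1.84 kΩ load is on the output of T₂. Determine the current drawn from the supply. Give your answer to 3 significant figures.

After T₁: V = 400.00 × 712/867 = 328.49 V.
After T₂: V = 328.49 × 2406/664 = 1190.3 V.
I_load = 1190.3/1840 = 0.64689 A, so P_out = 1190.3 × 0.64689 = 769.98 W.
All ideal ⇒ P_in = P_out, so I_supply = 769.98/400 = 1.92 A.

I_supply ≈ 1.92 A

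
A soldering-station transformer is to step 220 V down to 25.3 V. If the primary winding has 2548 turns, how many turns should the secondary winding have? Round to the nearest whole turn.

N_s = 293 turns

N_s/N_p = V_s/V_p, so N_s = 2548 × 25.3/220 = 293.0 ≈ 293 turns.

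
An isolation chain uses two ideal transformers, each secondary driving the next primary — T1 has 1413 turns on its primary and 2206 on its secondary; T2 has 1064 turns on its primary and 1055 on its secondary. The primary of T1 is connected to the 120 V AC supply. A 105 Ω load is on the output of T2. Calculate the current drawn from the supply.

After T1: V = 120.00 × 2206/1413 = 187.35 V.
After T2: V = 187.35 × 1055/1064 = 185.76 V.
I_load = 185.76/105 = 1.7692 A, so P_out = 185.76 × 1.7692 = 328.64 W.
All ideal ⇒ P_in = P_out, so I_supply = 328.64/120 = 2.74 A.

I_supply ≈ 2.74 A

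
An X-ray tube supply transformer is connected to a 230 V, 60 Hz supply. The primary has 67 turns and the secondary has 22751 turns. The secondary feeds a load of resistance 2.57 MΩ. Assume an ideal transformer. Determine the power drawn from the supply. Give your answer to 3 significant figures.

P ≈ 2370 W

V_s = V_p × N_s/N_p = 230 × 22751/67 = 78100 V.
I_s = V_s/R = 78100/(2.57×10^6) = 0.030389 A.
I_p = I_s × N_s/N_p = 0.030389 × 22751/67 = 10.319 A.
P = V_p I_p = 230 × 10.319 = 2370 W.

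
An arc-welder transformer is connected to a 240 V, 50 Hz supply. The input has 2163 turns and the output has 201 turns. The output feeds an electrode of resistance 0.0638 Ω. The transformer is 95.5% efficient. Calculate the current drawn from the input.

I_in ≈ 34.0 A

V_out = 240 × 201/2163 = 22.302 V.
I_out = V_out/R = 22.302/0.0638 = 349.57 A.
P_out = V_out I_out = 22.302 × 349.57 = 7796.2 W.
P_in = P_out/η = 7796.2/0.955 = 8163.5 W.
I_in = P_in/V_in = 8163.5/240 = 34.0 A.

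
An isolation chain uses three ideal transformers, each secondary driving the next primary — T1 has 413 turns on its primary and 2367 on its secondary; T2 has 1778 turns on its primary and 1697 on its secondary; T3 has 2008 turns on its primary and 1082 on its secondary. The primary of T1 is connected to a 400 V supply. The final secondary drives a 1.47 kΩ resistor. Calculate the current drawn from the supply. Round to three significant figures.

I_supply ≈ 2.36 A

Secondary of T1: V = 400.00 × 2367/413 = 2292.5 V.
Secondary of T2: V = 2292.5 × 1697/1778 = 2188.1 V.
Secondary of T3: V = 2188.1 × 1082/2008 = 1179.0 V.
I_load = 1179.0/1470 = 0.80206 A, so P_out = 1179.0 × 0.80206 = 945.64 W.
All ideal ⇒ P_in = P_out, so I_supply = 945.64/400 = 2.36 A.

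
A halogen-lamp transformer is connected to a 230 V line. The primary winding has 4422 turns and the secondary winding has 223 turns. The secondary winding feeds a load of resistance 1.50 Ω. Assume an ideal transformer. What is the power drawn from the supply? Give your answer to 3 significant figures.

V_s = V_p × N_s/N_p = 230 × 223/4422 = 11.599 V.
I_s = V_s/R = 11.599/1.50 = 7.7325 A.
I_p = I_s × N_s/N_p = 7.7325 × 223/4422 = 0.38995 A.
P = V_p I_p = 230 × 0.38995 = 89.7 W.

P ≈ 89.7 W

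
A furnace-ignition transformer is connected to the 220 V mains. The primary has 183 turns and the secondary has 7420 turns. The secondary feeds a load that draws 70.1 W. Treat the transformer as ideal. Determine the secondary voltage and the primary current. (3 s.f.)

V_s = V_p × N_s/N_p = 220 × 7420/183 = 8920.2 V.
I_s = P/V_s = 70.1/8920.2 = 0.0078586 A.
I_p = I_s × N_s/N_p = 0.0078586 × 7420/183 = 0.319 A.

V_s ≈ 8920 V, I_p ≈ 0.319 A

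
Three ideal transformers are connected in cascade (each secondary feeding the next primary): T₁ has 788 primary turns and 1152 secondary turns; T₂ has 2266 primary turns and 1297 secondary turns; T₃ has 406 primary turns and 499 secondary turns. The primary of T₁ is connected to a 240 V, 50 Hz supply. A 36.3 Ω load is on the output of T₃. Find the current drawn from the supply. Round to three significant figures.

Secondary of T₁: V = 240.00 × 1152/788 = 350.86 V.
Secondary of T₂: V = 350.86 × 1297/2266 = 200.82 V.
Secondary of T₃: V = 200.82 × 499/406 = 246.83 V.
I_load = 246.83/36.3 = 6.7996 A, so P_out = 246.83 × 6.7996 = 1678.3 W.
All ideal ⇒ P_in = P_out, so I_supply = 1678.3/240 = 6.99 A.

I_supply ≈ 6.99 A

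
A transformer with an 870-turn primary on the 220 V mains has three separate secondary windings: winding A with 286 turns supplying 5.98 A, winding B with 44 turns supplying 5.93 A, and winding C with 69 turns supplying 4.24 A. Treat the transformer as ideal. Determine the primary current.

V_A = 220 × 286/870 = 72.322 V; V_B = 220 × 44/870 = 11.126 V; V_C = 220 × 69/870 = 17.448 V.
P_out = V_A I_A + V_B I_B + V_C I_C = 72.322×5.98 + 11.126×5.93 + 17.448×4.24 = 432.48 + 65.980 + 73.981 = 572.45 W.
Ideal ⇒ P_in = P_out, so I_p = P_out/V_p = 572.45/220 = 2.60 A.

I_p ≈ 2.60 A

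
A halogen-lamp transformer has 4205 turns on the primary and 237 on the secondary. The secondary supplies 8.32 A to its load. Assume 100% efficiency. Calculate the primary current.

For an ideal transformer I_p/I_s = N_s/N_p, so I_p = 8.32 × 237/4205 = 0.469 A.

I_p ≈ 0.469 A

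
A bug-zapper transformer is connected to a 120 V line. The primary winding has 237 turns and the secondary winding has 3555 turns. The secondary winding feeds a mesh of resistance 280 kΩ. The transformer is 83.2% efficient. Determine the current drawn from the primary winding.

V_s = 120 × 3555/237 = 1800.0 V.
I_s = V_s/R = 1800.0/280000 = 0.0064286 A.
P_out = V_s I_s = 1800.0 × 0.0064286 = 11.571 W.
P_in = P_out/η = 11.571/0.832 = 13.908 W.
I_p = P_in/V_p = 13.908/120 = 0.116 A.

I_p ≈ 0.116 A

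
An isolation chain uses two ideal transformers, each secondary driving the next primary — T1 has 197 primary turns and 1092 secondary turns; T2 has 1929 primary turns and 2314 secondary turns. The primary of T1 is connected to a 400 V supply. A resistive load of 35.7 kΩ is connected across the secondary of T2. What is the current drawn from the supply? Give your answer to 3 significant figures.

I_supply ≈ 0.495 A

After T1: V = 400.00 × 1092/197 = 2217.3 V.
After T2: V = 2217.3 × 2314/1929 = 2659.8 V.
I_load = 2659.8/35700 = 0.074504 A, so P_out = 2659.8 × 0.074504 = 198.16 W.
All ideal ⇒ P_in = P_out, so I_supply = 198.16/400 = 0.495 A.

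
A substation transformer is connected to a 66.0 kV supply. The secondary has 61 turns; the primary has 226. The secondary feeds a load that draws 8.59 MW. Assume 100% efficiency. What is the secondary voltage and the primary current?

V_s ≈ 17800 V, I_p ≈ 130 A

V_s = V_p × N_s/N_p = 66000 × 61/226 = 17814 V.
I_s = P/V_s = 8.59×10^6/17814 = 482.20 A.
I_p = I_s × N_s/N_p = 482.20 × 61/226 = 130 A.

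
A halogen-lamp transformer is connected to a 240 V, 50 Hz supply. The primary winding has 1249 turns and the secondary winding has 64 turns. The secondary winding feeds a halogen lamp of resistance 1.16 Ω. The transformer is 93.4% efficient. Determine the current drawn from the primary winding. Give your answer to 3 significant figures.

I_p ≈ 0.582 A

V_s = 240 × 64/1249 = 12.298 V.
I_s = V_s/R = 12.298/1.16 = 10.602 A.
P_out = V_s I_s = 12.298 × 10.602 = 130.38 W.
P_in = P_out/η = 130.38/0.934 = 139.59 W.
I_p = P_in/V_p = 139.59/240 = 0.582 A.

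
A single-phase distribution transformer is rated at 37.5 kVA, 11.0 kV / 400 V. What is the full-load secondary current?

I_s = S/V_s = 37500/400 = 93.8 A.

I_s ≈ 93.8 A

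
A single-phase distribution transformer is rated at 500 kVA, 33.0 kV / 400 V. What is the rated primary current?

I_p = S/V_p = 500000/33000 = 15.2 A.

I_p ≈ 15.2 A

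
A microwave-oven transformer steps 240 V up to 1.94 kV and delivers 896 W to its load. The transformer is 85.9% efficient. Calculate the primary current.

I_p ≈ 4.35 A

P_in = P_out/η = 896/0.859 = 1043.1 W.
I_p = P_in/V_p = 1043.1/240 = 4.35 A.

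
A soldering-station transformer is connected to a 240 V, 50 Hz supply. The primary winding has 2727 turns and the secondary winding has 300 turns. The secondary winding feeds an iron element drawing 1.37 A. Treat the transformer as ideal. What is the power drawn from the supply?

I_p = I_s × N_s/N_p = 1.37 × 300/2727 = 0.15072 A.
P = V_p I_p = 240 × 0.15072 = 36.2 W.

P ≈ 36.2 W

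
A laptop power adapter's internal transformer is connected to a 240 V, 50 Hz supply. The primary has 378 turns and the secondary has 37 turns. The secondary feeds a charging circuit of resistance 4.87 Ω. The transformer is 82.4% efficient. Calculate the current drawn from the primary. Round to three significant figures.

I_p ≈ 0.573 A

V_s = 240 × 37/378 = 23.492 V.
I_s = V_s/R = 23.492/4.87 = 4.8238 A.
P_out = V_s I_s = 23.492 × 4.8238 = 113.32 W.
P_in = P_out/η = 113.32/0.824 = 137.53 W.
I_p = P_in/V_p = 137.53/240 = 0.573 A.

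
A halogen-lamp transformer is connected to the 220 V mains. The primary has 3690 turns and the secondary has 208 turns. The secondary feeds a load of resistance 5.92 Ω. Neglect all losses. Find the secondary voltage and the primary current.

V_s ≈ 12.4 V, I_p ≈ 0.118 A

V_s = V_p × N_s/N_p = 220 × 208/3690 = 12.401 V.
I_s = V_s/R = 12.401/5.92 = 2.0948 A.
I_p = I_s × N_s/N_p = 2.0948 × 208/3690 = 0.118 A.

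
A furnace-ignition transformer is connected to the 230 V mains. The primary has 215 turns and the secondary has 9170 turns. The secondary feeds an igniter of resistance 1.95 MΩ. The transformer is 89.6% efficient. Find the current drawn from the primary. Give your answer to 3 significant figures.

I_p ≈ 0.239 A

V_s = 230 × 9170/215 = 9809.8 V.
I_s = V_s/R = 9809.8/(1.95×10^6) = 0.0050306 A.
P_out = V_s I_s = 9809.8 × 0.0050306 = 49.350 W.
P_in = P_out/η = 49.350/0.896 = 55.078 W.
I_p = P_in/V_p = 55.078/230 = 0.239 A.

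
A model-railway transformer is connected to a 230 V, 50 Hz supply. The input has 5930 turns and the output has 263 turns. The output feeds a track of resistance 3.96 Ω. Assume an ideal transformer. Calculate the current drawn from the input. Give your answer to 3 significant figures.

V_out = V_in × N_out/N_in = 230 × 263/5930 = 10.201 V.
I_out = V_out/R = 10.201/3.96 = 2.5759 A.
For an ideal transformer I_in N_in = I_out N_out, so I_in = 2.5759 × 263/5930 = 0.114 A.

I_in ≈ 0.114 A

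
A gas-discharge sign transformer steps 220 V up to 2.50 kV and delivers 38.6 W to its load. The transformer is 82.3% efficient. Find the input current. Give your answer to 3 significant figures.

I_in ≈ 0.213 A

P_in = P_out/η = 38.6/0.823 = 46.902 W.
I_in = P_in/V_in = 46.902/220 = 0.213 A.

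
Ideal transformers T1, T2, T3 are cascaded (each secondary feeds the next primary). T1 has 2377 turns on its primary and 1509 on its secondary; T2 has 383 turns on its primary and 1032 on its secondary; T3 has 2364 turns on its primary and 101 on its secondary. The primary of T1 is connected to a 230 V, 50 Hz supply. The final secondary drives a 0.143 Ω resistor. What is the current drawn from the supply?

After T1: V = 230.00 × 1509/2377 = 146.01 V.
After T2: V = 146.01 × 1032/383 = 393.43 V.
After T3: V = 393.43 × 101/2364 = 16.809 V.
I_load = 16.809/0.143 = 117.55 A, so P_out = 16.809 × 117.55 = 1975.8 W.
All ideal ⇒ P_in = P_out, so I_supply = 1975.8/230 = 8.59 A.

I_supply ≈ 8.59 A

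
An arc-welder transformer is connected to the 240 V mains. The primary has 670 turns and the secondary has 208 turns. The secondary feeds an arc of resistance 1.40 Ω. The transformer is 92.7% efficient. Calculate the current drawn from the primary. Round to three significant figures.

I_p ≈ 17.8 A

V_s = 240 × 208/670 = 74.507 V.
I_s = V_s/R = 74.507/1.40 = 53.220 A.
P_out = V_s I_s = 74.507 × 53.220 = 3965.3 W.
P_in = P_out/η = 3965.3/0.927 = 4277.5 W.
I_p = P_in/V_p = 4277.5/240 = 17.8 A.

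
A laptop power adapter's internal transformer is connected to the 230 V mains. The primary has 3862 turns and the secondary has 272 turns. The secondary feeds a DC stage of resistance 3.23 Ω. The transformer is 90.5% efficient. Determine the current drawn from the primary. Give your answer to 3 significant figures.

I_p ≈ 0.390 A

V_s = 230 × 272/3862 = 16.199 V.
I_s = V_s/R = 16.199/3.23 = 5.0151 A.
P_out = V_s I_s = 16.199 × 5.0151 = 81.239 W.
P_in = P_out/η = 81.239/0.905 = 89.767 W.
I_p = P_in/V_p = 89.767/230 = 0.390 A.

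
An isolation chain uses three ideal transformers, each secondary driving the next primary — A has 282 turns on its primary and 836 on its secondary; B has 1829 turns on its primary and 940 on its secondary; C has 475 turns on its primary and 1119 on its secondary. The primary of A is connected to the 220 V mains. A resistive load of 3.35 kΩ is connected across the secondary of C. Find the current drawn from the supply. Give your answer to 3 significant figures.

I_supply ≈ 0.846 A

After A: V = 220.00 × 836/282 = 652.20 V.
After B: V = 652.20 × 940/1829 = 335.19 V.
After C: V = 335.19 × 1119/475 = 789.64 V.
I_load = 789.64/3350 = 0.23571 A, so P_out = 789.64 × 0.23571 = 186.13 W.
All ideal ⇒ P_in = P_out, so I_supply = 186.13/220 = 0.846 A.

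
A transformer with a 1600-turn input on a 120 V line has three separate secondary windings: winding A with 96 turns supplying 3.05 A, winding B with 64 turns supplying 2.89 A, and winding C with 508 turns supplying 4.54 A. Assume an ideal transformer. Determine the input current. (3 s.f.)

V_A = 120 × 96/1600 = 7.2000 V; V_B = 120 × 64/1600 = 4.8000 V; V_C = 120 × 508/1600 = 38.100 V.
P_out = V_A I_A + V_B I_B + V_C I_C = 7.2000×3.05 + 4.8000×2.89 + 38.100×4.54 = 21.960 + 13.872 + 172.97 = 208.81 W.
Ideal ⇒ P_in = P_out, so I_in = P_out/V_in = 208.81/120 = 1.74 A.

I_in ≈ 1.74 A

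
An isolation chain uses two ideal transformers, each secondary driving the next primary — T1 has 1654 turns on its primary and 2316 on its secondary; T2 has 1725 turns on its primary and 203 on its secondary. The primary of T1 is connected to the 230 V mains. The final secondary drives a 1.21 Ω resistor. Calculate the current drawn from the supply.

Secondary of T1: V = 230.00 × 2316/1654 = 322.06 V.
Secondary of T2: V = 322.06 × 203/1725 = 37.900 V.
I_load = 37.900/1.21 = 31.322 A, so P_out = 37.900 × 31.322 = 1187.1 W.
All ideal ⇒ P_in = P_out, so I_supply = 1187.1/230 = 5.16 A.

I_supply ≈ 5.16 A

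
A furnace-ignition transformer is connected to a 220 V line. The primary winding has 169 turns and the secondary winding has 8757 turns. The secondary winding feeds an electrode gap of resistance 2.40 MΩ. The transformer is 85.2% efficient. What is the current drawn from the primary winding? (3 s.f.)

I_p ≈ 0.289 A

V_s = 220 × 8757/169 = 11400 V.
I_s = V_s/R = 11400/(2.40×10^6) = 0.0047499 A.
P_out = V_s I_s = 11400 × 0.0047499 = 54.147 W.
P_in = P_out/η = 54.147/0.852 = 63.552 W.
I_p = P_in/V_p = 63.552/220 = 0.289 A.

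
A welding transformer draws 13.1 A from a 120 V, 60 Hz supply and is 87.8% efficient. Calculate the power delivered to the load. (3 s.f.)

P_in = V_in I_in = 120 × 13.1 = 1572.0 W.
P_out = η P_in = 0.878 × 1572.0 = 1380 W.

P_out ≈ 1380 W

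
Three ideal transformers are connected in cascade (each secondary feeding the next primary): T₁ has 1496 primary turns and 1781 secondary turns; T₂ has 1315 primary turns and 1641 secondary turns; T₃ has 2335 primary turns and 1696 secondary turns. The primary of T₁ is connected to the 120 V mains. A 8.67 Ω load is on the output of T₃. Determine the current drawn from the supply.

Secondary of T₁: V = 120.00 × 1781/1496 = 142.86 V.
Secondary of T₂: V = 142.86 × 1641/1315 = 178.28 V.
Secondary of T₃: V = 178.28 × 1696/2335 = 129.49 V.
I_load = 129.49/8.67 = 14.935 A, so P_out = 129.49 × 14.935 = 1934.0 W.
All ideal ⇒ P_in = P_out, so I_supply = 1934.0/120 = 16.1 A.

I_supply ≈ 16.1 A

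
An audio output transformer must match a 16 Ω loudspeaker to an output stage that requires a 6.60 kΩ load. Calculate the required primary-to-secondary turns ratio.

Z_p/Z_s = (N_p/N_s)², so N_p/N_s = √(6600/16) = √412 = 20.3.

N_p/N_s ≈ 20.3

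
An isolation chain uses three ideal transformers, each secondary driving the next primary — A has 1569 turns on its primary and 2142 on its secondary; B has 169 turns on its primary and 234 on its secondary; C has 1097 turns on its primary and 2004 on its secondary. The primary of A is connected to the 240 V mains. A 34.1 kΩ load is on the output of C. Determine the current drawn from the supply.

I_supply ≈ 0.0839 A

After A: V = 240.00 × 2142/1569 = 327.65 V.
After B: V = 327.65 × 234/169 = 453.67 V.
After C: V = 453.67 × 2004/1097 = 828.76 V.
I_load = 828.76/34100 = 0.024304 A, so P_out = 828.76 × 0.024304 = 20.142 W.
All ideal ⇒ P_in = P_out, so I_supply = 20.142/240 = 0.0839 A.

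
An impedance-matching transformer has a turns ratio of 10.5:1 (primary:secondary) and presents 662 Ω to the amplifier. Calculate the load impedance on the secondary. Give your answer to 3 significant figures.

Z_s ≈ 6.00 Ω

Z_s = Z_p/(N_p/N_s)² = 662/10.5² = 6.00 Ω.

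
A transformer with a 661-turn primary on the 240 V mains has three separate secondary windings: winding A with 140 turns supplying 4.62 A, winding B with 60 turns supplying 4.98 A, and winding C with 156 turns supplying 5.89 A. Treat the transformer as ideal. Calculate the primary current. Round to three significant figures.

I_p ≈ 2.82 A

V_A = 240 × 140/661 = 50.832 V; V_B = 240 × 60/661 = 21.785 V; V_C = 240 × 156/661 = 56.641 V.
P_out = V_A I_A + V_B I_B + V_C I_C = 50.832×4.62 + 21.785×4.98 + 56.641×5.89 = 234.84 + 108.49 + 333.62 = 676.95 W.
Ideal ⇒ P_in = P_out, so I_p = P_out/V_p = 676.95/240 = 2.82 A.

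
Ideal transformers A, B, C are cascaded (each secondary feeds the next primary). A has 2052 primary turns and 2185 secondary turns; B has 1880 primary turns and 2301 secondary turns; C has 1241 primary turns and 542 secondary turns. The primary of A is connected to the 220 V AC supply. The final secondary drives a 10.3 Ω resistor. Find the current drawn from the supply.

I_supply ≈ 6.92 A

After A: V = 220.00 × 2185/2052 = 234.26 V.
After B: V = 234.26 × 2301/1880 = 286.72 V.
After C: V = 286.72 × 542/1241 = 125.22 V.
I_load = 125.22/10.3 = 12.158 A, so P_out = 125.22 × 12.158 = 1522.4 W.
All ideal ⇒ P_in = P_out, so I_supply = 1522.4/220 = 6.92 A.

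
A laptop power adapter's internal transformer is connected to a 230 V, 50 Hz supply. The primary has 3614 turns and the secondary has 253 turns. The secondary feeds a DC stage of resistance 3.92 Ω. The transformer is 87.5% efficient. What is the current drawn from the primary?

I_p ≈ 0.329 A

V_s = 230 × 253/3614 = 16.101 V.
I_s = V_s/R = 16.101/3.92 = 4.1075 A.
P_out = V_s I_s = 16.101 × 4.1075 = 66.135 W.
P_in = P_out/η = 66.135/0.875 = 75.583 W.
I_p = P_in/V_p = 75.583/230 = 0.329 A.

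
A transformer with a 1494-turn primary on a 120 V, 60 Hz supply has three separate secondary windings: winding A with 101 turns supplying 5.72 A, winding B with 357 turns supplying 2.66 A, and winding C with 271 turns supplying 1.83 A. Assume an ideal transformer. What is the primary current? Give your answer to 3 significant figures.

V_A = 120 × 101/1494 = 8.1124 V; V_B = 120 × 357/1494 = 28.675 V; V_C = 120 × 271/1494 = 21.767 V.
P_out = V_A I_A + V_B I_B + V_C I_C = 8.1124×5.72 + 28.675×2.66 + 21.767×1.83 = 46.403 + 76.275 + 39.834 = 162.51 W.
Ideal ⇒ P_in = P_out, so I_p = P_out/V_p = 162.51/120 = 1.35 A.

I_p ≈ 1.35 A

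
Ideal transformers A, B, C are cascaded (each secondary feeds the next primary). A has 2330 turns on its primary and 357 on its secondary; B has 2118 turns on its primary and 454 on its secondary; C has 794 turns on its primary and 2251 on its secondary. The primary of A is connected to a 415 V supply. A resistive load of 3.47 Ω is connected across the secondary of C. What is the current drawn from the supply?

I_supply ≈ 1.04 A

After A: V = 415.00 × 357/2330 = 63.586 V.
After B: V = 63.586 × 454/2118 = 13.630 V.
After C: V = 13.630 × 2251/794 = 38.641 V.
I_load = 38.641/3.47 = 11.136 A, so P_out = 38.641 × 11.136 = 430.29 W.
All ideal ⇒ P_in = P_out, so I_supply = 430.29/415 = 1.04 A.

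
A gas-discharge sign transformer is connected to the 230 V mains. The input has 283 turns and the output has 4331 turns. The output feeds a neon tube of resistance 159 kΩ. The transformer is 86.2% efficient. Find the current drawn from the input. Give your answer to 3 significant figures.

I_in ≈ 0.393 A

V_out = 230 × 4331/283 = 3519.9 V.
I_out = V_out/R = 3519.9/159000 = 0.022138 A.
P_out = V_out I_out = 3519.9 × 0.022138 = 77.922 W.
P_in = P_out/η = 77.922/0.862 = 90.397 W.
I_in = P_in/V_in = 90.397/230 = 0.393 A.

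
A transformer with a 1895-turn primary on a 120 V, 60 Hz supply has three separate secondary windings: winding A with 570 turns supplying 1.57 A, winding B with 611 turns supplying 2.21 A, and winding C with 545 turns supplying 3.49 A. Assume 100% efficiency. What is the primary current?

V_A = 120 × 570/1895 = 36.095 V; V_B = 120 × 611/1895 = 38.691 V; V_C = 120 × 545/1895 = 34.512 V.
P_out = V_A I_A + V_B I_B + V_C I_C = 36.095×1.57 + 38.691×2.21 + 34.512×3.49 = 56.669 + 85.508 + 120.45 = 262.62 W.
Ideal ⇒ P_in = P_out, so I_p = P_out/V_p = 262.62/120 = 2.19 A.

I_p ≈ 2.19 A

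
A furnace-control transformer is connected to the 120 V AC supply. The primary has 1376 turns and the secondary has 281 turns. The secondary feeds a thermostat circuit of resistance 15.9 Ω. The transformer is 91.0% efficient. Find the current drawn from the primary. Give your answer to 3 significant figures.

V_s = 120 × 281/1376 = 24.506 V.
I_s = V_s/R = 24.506/15.9 = 1.5412 A.
P_out = V_s I_s = 24.506 × 1.5412 = 37.769 W.
P_in = P_out/η = 37.769/0.910 = 41.505 W.
I_p = P_in/V_p = 41.505/120 = 0.346 A.

I_p ≈ 0.346 A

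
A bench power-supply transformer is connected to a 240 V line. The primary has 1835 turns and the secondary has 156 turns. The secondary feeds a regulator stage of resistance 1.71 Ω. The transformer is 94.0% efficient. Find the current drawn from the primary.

I_p ≈ 1.08 A

V_s = 240 × 156/1835 = 20.403 V.
I_s = V_s/R = 20.403/1.71 = 11.932 A.
P_out = V_s I_s = 20.403 × 11.932 = 243.45 W.
P_in = P_out/η = 243.45/0.940 = 258.99 W.
I_p = P_in/V_p = 258.99/240 = 1.08 A.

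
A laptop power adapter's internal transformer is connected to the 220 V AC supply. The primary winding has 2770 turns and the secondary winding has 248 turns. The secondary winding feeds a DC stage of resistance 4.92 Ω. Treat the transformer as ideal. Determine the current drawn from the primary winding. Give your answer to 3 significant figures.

I_p ≈ 0.358 A

V_s = V_p × N_s/N_p = 220 × 248/2770 = 19.697 V.
I_s = V_s/R = 19.697/4.92 = 4.0034 A.
For an ideal transformer I_p N_p = I_s N_s, so I_p = 4.0034 × 248/2770 = 0.358 A.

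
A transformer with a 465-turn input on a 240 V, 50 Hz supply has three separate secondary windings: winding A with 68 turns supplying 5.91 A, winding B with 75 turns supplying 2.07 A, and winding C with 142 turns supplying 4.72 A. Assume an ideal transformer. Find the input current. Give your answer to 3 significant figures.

V_A = 240 × 68/465 = 35.097 V; V_B = 240 × 75/465 = 38.710 V; V_C = 240 × 142/465 = 73.290 V.
P_out = V_A I_A + V_B I_B + V_C I_C = 35.097×5.91 + 38.710×2.07 + 73.290×4.72 = 207.42 + 80.129 + 345.93 = 633.48 W.
Ideal ⇒ P_in = P_out, so I_in = P_out/V_in = 633.48/240 = 2.64 A.

I_in ≈ 2.64 A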